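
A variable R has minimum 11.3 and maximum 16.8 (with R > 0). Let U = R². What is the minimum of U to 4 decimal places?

min(U) = 127.69

R² is increasing on this domain, so min(U) comes from min(R) = 11.3: min(U) = square(11.3) = 127.69.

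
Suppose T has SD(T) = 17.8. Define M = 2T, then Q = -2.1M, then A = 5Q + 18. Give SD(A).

SD(A) = 373.8

SD(M) = |2|·17.8 = 35.6.
SD(Q) = |-2.1|·35.6 = 74.76.
SD(A) = |5|·74.76 = 373.8.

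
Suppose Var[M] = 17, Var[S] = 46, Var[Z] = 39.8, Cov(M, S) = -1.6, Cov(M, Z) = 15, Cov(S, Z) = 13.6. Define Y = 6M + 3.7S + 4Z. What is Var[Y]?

Var[Y] = a²·Var[M] + b²·Var[S] + c²·Var[Z] + 2ab·Cov(M, S) + 2ac·Cov(M, Z) + 2bc·Cov(S, Z), with a = 6, b = 3.7, c = 4.
= 612 + 629.74 + 636.8 + (-71.04) + 720 + 402.56
= 2930.06.

Var[Y] = 2930.06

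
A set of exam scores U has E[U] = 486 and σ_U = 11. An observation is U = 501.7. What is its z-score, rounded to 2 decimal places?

z = 1.43

z = (U − E[U]) / σ_U = (501.7 − 486) / 11 ≈ 1.43.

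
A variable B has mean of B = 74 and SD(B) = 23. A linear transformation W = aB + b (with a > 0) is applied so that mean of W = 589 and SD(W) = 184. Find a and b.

SD(W) = a·SD(B) (a > 0), so a = 184/23 = 8.
mean of W = a·mean of B + b, so b = 589 − 8·74 = -3.

a = 8, b = -3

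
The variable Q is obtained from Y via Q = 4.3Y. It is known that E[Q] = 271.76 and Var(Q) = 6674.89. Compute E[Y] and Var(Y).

E[Y] = 63.2, Var(Y) = 361

From Q = 4.3Y: E[Q] = a·E[Y] + b, so E[Y] = (E[Q] − b)/a = (271.76 − 0)/4.3 = 63.2.
Var(Q) = a²·Var(Y), so Var(Y) = 6674.89/4.3² = 361.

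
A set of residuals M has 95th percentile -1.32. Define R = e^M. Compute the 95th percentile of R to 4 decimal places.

e^M is increasing, so P_{95}(R) = g(P_{95}(M)) ≈ 0.2671.

95th percentile of R = 0.2671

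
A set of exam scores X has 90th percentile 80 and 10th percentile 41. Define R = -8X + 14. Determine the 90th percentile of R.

90th percentile of R = -314

Since a = -8 < 0 the transformation is decreasing, reversing order: the 90th percentile of R corresponds to the 10th percentile of X.
So P_{90}(R) = a·P_{10}(X) + b = (-8)·41 + 14 = -314.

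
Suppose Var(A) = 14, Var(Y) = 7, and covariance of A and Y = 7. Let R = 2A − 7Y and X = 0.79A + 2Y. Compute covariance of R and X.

covariance of R and X = -86.59

By bilinearity, covariance of R and X = ac·Var(A) + bd·Var(Y) + (ad+bc)·covariance of A and Y, with a=2, b=-7, c=0.79, d=2.
ac·Var(A) = 2·0.79·14 = 22.12
bd·Var(Y) = (-7)·2·7 = -98
(ad+bc)·covariance of A and Y = (-1.53)·7 = -10.71
covariance of R and X = 22.12 + (-98) + (-10.71) = -86.59.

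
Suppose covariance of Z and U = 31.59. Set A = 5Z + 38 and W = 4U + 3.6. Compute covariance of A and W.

covariance of A and W = 631.8

covariance of A and W = a·c·covariance of Z and U = 5·4·31.59 = 631.8. Additive constants drop out.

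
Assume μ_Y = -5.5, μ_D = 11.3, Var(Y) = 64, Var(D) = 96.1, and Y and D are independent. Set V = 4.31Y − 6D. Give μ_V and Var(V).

μ_V = -91.505, Var(V) = 4648.4704

μ_V = 4.31·μ_Y + (-6)·μ_D = 4.31·(-5.5) + (-6)·11.3 = -91.505.
Var(V) = a²·Var(Y) + b²·Var(D) + 2ab·Cov[Y, D] with a = 4.31, b = -6.
Independence gives Cov[Y, D] = 0.
= 4.31²·64 + (-6)²·96.1 + 2·4.31·(-6)·0
= 1188.8704 + 3459.6 + 0 = 4648.4704.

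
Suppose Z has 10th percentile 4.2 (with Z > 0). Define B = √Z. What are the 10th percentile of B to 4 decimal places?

√Z is increasing, so P_{10}(B) = g(P_{10}(Z)) ≈ 2.0494.

10th percentile of B = 2.0494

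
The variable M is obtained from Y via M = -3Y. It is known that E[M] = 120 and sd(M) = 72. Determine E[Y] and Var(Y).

E[Y] = -40, Var(Y) = 576

From M = -3Y: E[M] = a·E[Y] + b, so E[Y] = (E[M] − b)/a = (120 − 0)/(-3) = -40.
Var(M) = 72² = 5184.
Var(M) = a²·Var(Y), so Var(Y) = 5184/(-3)² = 576.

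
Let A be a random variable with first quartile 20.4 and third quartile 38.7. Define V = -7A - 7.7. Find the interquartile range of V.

IQR of A = Q3 − Q1 = 38.7 − 20.4 = 18.3.
Under V = aA + b, IQR(V) = |a|·IQR(A) = |-7|·18.3 = 128.1 (shifts cancel; spread scales by |a|).

IQR(V) = 128.1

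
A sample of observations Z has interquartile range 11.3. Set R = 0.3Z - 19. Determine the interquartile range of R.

Under R = aZ + b, IQR(R) = |a|·IQR(Z) = |0.3|·11.3 = 3.39 (shifts cancel; spread scales by |a|).

IQR(R) = 3.39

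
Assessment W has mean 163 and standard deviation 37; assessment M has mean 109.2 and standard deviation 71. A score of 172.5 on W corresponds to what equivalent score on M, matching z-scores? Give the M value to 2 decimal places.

z = (172.5 − 163)/37 ≈ 0.2568.
M = 109.2 + z·71 = 109.2 + (172.5 − 163)·71/37 ≈ 127.43.

M = 127.43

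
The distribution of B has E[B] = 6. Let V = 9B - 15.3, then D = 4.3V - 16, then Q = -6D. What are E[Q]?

E[Q] = -902.46

E[V] = 9·6 + (-15.3) = 38.7.
E[D] = 4.3·38.7 + (-16) = 150.41.
E[Q] = (-6)·150.41 = -902.46.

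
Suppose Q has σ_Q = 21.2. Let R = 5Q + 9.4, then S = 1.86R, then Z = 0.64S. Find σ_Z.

σ_Z = 126.1824

σ_R = |5|·21.2 = 106.
σ_S = |1.86|·106 = 197.16.
σ_Z = |0.64|·197.16 = 126.1824.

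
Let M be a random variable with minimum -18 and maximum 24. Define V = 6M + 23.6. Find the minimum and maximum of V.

a = 6 > 0, so min(V) = a·min(M)+b = 6·(-18) + 23.6 = -84.4 and max(V) = 6·24 + 23.6 = 167.6.

min(V) = -84.4, max(V) = 167.6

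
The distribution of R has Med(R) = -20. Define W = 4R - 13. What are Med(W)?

Med(W) = -93

A linear map preserves order up to sign, so Med(W) = a·Med(R) + b = 4·(-20) + (-13) = -93.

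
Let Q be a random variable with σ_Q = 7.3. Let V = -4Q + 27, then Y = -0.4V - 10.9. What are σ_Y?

σ_Y = 11.68

σ_V = |-4|·7.3 = 29.2.
σ_Y = |-0.4|·29.2 = 11.68.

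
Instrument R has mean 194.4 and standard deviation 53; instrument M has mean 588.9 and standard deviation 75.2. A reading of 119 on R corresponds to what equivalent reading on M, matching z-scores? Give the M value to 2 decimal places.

z = (119 − 194.4)/53 ≈ -1.4226.
M = 588.9 + z·75.2 = 588.9 + (119 − 194.4)·75.2/53 ≈ 481.92.

M = 481.92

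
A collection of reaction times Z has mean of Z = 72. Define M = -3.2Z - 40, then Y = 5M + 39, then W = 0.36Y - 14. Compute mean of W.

mean of M = (-3.2)·72 + (-40) = -270.4.
mean of Y = 5·(-270.4) + 39 = -1313.
mean of W = 0.36·(-1313) + (-14) = -486.68.

mean of W = -486.68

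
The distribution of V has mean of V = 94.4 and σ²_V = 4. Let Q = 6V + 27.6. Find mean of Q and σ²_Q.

mean of Q = 594, σ²_Q = 144

Q = 6V + 27.6 is linear with a = 6, b = 27.6.
mean of Q = a·mean of V + b = 6·94.4 + 27.6 = 594.
σ²_Q = a²·σ²_V = 6²·4 = 144 (the additive constant 27.6 does not affect variance).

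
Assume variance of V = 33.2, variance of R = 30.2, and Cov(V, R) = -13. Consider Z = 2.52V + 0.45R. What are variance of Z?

variance of Z = 187.46478

variance of Z = a²·variance of V + b²·variance of R + 2ab·Cov(V, R) with a = 2.52, b = 0.45.
= 2.52²·33.2 + 0.45²·30.2 + 2·2.52·0.45·(-13)
= 210.83328 + 6.1155 + (-29.484) = 187.46478.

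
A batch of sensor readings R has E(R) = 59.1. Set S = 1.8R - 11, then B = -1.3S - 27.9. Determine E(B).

E(B) = -151.894

E(S) = 1.8·59.1 + (-11) = 95.38.
E(B) = (-1.3)·95.38 + (-27.9) = -151.894.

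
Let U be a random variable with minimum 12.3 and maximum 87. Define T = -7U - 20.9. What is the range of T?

Range of U = 87 − 12.3 = 74.7.
Range(T) = |a|·Range(U) = |-7|·74.7 = 522.9.

Range(T) = 522.9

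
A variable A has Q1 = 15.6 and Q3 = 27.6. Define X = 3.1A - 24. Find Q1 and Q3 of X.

a = 3.1 > 0: Q1(X) = a·Q1(A)+b = 24.36, Q3(X) = a·Q3(A)+b = 61.56.

Q1(X) = 24.36, Q3(X) = 61.56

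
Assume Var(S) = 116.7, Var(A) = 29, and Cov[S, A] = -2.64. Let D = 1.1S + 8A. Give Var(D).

Var(D) = a²·Var(S) + b²·Var(A) + 2ab·Cov[S, A] with a = 1.1, b = 8.
= 1.1²·116.7 + 8²·29 + 2·1.1·8·(-2.64)
= 141.207 + 1856 + (-46.464) = 1950.743.

Var(D) = 1950.743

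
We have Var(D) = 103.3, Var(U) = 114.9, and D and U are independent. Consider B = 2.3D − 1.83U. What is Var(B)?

Var(B) = a²·Var(D) + b²·Var(U) + 2ab·Cov(D, U) with a = 2.3, b = -1.83.
Independence gives Cov(D, U) = 0.
= 2.3²·103.3 + (-1.83)²·114.9 + 2·2.3·(-1.83)·0
= 546.457 + 384.78861 + 0 = 931.24561.

Var(B) = 931.24561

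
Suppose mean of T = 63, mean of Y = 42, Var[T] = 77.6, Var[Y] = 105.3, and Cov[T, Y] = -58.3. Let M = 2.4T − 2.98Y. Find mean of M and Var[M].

mean of M = 26.04, Var[M] = 2216.00532

mean of M = 2.4·mean of T + (-2.98)·mean of Y = 2.4·63 + (-2.98)·42 = 26.04.
Var[M] = a²·Var[T] + b²·Var[Y] + 2ab·Cov[T, Y] with a = 2.4, b = -2.98.
= 2.4²·77.6 + (-2.98)²·105.3 + 2·2.4·(-2.98)·(-58.3)
= 446.976 + 935.10612 + 833.9232 = 2216.00532.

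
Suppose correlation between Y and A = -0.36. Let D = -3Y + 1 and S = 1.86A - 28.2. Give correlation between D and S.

Linear rescalings preserve |correlation|; the slopes -3 and 1.86 have opposite signs, so the correlation flips sign: correlation between D and S = −correlation between Y and A = 0.36.

correlation between D and S = 0.36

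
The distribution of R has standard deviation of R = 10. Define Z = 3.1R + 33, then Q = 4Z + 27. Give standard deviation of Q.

standard deviation of Z = |3.1|·10 = 31.
standard deviation of Q = |4|·31 = 124.

standard deviation of Q = 124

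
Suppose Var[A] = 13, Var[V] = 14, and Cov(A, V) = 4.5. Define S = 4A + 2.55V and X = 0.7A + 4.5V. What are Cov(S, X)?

Cov(S, X) = 286.0825

By bilinearity, Cov(S, X) = ac·Var[A] + bd·Var[V] + (ad+bc)·Cov(A, V), with a=4, b=2.55, c=0.7, d=4.5.
ac·Var[A] = 4·0.7·13 = 36.4
bd·Var[V] = 2.55·4.5·14 = 160.65
(ad+bc)·Cov(A, V) = (19.785)·4.5 = 89.0325
Cov(S, X) = 36.4 + 160.65 + 89.0325 = 286.0825.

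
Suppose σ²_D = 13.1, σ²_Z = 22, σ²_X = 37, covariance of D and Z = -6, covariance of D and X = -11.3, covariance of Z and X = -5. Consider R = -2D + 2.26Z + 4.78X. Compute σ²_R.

σ²_R = 1172.426

σ²_R = a²·σ²_D + b²·σ²_Z + c²·σ²_X + 2ab·covariance of D and Z + 2ac·covariance of D and X + 2bc·covariance of Z and X, with a = -2, b = 2.26, c = 4.78.
= 52.4 + 112.3672 + 845.3908 + 54.24 + 216.056 + (-108.028)
= 1172.426.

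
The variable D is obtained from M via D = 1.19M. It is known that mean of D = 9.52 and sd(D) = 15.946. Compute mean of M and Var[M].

From D = 1.19M: mean of D = a·mean of M + b, so mean of M = (mean of D − b)/a = (9.52 − 0)/1.19 = 8.
Var[D] = 15.946² = 254.274916.
Var[D] = a²·Var[M], so Var[M] = 254.274916/1.19² = 179.56.

mean of M = 8, Var[M] = 179.56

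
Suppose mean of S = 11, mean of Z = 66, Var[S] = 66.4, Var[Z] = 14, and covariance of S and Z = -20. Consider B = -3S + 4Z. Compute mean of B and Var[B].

mean of B = 231, Var[B] = 1301.6

mean of B = (-3)·mean of S + 4·mean of Z = (-3)·11 + 4·66 = 231.
Var[B] = a²·Var[S] + b²·Var[Z] + 2ab·covariance of S and Z with a = -3, b = 4.
= (-3)²·66.4 + 4²·14 + 2·(-3)·4·(-20)
= 597.6 + 224 + 480 = 1301.6.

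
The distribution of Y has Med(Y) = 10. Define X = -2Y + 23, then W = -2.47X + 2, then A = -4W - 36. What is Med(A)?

Med(X) = (-2)·10 + 23 = 3.
Med(W) = (-2.47)·3 + 2 = -5.41.
Med(A) = (-4)·(-5.41) + (-36) = -14.36.

Med(A) = -14.36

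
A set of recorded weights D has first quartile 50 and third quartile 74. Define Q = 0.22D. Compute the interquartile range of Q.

IQR(Q) = 5.28

IQR of D = Q3 − Q1 = 74 − 50 = 24.
Under Q = aD + b, IQR(Q) = |a|·IQR(D) = |0.22|·24 = 5.28 (shifts cancel; spread scales by |a|).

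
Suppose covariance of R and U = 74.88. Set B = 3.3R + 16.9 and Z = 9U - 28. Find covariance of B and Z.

covariance of B and Z = 2223.936

covariance of B and Z = a·c·covariance of R and U = 3.3·9·74.88 = 2223.936. Additive constants drop out.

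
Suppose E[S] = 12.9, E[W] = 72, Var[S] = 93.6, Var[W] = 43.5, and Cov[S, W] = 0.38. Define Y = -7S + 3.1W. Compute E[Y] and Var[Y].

E[Y] = (-7)·E[S] + 3.1·E[W] = (-7)·12.9 + 3.1·72 = 132.9.
Var[Y] = a²·Var[S] + b²·Var[W] + 2ab·Cov[S, W] with a = -7, b = 3.1.
= (-7)²·93.6 + 3.1²·43.5 + 2·(-7)·3.1·0.38
= 4586.4 + 418.035 + (-16.492) = 4987.943.

E[Y] = 132.9, Var[Y] = 4987.943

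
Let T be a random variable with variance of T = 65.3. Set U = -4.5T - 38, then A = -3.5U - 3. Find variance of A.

variance of A = 16198.48125

variance of U = (-4.5)²·65.3 = 1322.325.
variance of A = (-3.5)²·1322.325 = 16198.48125.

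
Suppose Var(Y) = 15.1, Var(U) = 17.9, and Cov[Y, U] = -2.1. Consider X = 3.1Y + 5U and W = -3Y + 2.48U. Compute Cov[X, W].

Cov[X, W] = 96.8852

By bilinearity, Cov[X, W] = ac·Var(Y) + bd·Var(U) + (ad+bc)·Cov[Y, U], with a=3.1, b=5, c=-3, d=2.48.
ac·Var(Y) = 3.1·(-3)·15.1 = -140.43
bd·Var(U) = 5·2.48·17.9 = 221.96
(ad+bc)·Cov[Y, U] = (-7.312)·(-2.1) = 15.3552
Cov[X, W] = -140.43 + 221.96 + 15.3552 = 96.8852.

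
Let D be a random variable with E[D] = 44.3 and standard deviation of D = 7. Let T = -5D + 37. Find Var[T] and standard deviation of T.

Var[T] = 1225, standard deviation of T = 35

T = -5D + 37 is linear with a = -5, b = 37.
Var[D] = 7² = 49.
Var[T] = a²·Var[D] = (-5)²·49 = 1225 (the additive constant 37 does not affect variance).
standard deviation of T = |a|·standard deviation of D = |-5|·7 = 35.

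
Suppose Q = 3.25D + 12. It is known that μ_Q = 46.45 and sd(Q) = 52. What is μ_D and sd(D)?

μ_D = 10.6, sd(D) = 16

From Q = 3.25D + 12: μ_Q = a·μ_D + b, so μ_D = (μ_Q − b)/a = (46.45 − 12)/3.25 = 10.6.
sd(Q) = |a|·sd(D), so sd(D) = 52/|3.25| = 16.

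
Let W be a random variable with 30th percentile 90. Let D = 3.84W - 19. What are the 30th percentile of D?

30th percentile of D = 326.6

Since a = 3.84 > 0 the transformation is increasing, so the 30th percentile of D = a·(P_{30} of W) + b = 3.84·90 + (-19) = 326.6.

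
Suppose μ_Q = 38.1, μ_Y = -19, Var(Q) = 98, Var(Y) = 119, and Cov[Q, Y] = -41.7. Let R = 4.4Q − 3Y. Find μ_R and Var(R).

μ_R = 4.4·μ_Q + (-3)·μ_Y = 4.4·38.1 + (-3)·(-19) = 224.64.
Var(R) = a²·Var(Q) + b²·Var(Y) + 2ab·Cov[Q, Y] with a = 4.4, b = -3.
= 4.4²·98 + (-3)²·119 + 2·4.4·(-3)·(-41.7)
= 1897.28 + 1071 + 1100.88 = 4069.16.

μ_R = 224.64, Var(R) = 4069.16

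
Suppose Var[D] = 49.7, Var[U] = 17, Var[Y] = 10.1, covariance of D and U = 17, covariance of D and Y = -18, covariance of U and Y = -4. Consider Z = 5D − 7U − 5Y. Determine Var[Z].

Var[Z] = a²·Var[D] + b²·Var[U] + c²·Var[Y] + 2ab·covariance of D and U + 2ac·covariance of D and Y + 2bc·covariance of U and Y, with a = 5, b = -7, c = -5.
= 1242.5 + 833 + 252.5 + (-1190) + 900 + (-280)
= 1758.

Var[Z] = 1758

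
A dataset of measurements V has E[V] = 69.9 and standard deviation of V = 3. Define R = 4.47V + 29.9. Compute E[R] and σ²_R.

E[R] = 342.353, σ²_R = 179.8281

R = 4.47V + 29.9 is linear with a = 4.47, b = 29.9.
E[R] = a·E[V] + b = 4.47·69.9 + 29.9 = 342.353.
σ²_V = 3² = 9.
σ²_R = a²·σ²_V = 4.47²·9 = 179.8281 (the additive constant 29.9 does not affect variance).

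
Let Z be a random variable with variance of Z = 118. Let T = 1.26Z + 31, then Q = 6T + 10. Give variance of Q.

variance of Q = 6744.1248

variance of T = 1.26²·118 = 187.3368.
variance of Q = 6²·187.3368 = 6744.1248.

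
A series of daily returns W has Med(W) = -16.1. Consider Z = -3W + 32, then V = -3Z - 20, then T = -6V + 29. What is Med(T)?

Med(T) = 1594.4

Med(Z) = (-3)·(-16.1) + 32 = 80.3.
Med(V) = (-3)·80.3 + (-20) = -260.9.
Med(T) = (-6)·(-260.9) + 29 = 1594.4.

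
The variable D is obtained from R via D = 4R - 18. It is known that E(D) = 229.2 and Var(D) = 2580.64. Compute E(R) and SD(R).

E(R) = 61.8, SD(R) = 12.7

From D = 4R - 18: E(D) = a·E(R) + b, so E(R) = (E(D) − b)/a = (229.2 − (-18))/4 = 61.8.
SD(D) = √2580.64 = 50.8.
SD(D) = |a|·SD(R), so SD(R) = 50.8/|4| = 12.7.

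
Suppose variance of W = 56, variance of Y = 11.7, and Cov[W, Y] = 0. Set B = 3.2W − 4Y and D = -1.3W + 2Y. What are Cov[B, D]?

By bilinearity, Cov[B, D] = ac·variance of W + bd·variance of Y + (ad+bc)·Cov[W, Y], with a=3.2, b=-4, c=-1.3, d=2.
ac·variance of W = 3.2·(-1.3)·56 = -232.96
bd·variance of Y = (-4)·2·11.7 = -93.6
(ad+bc)·Cov[W, Y] = (11.6)·0 = 0
Cov[B, D] = -232.96 + (-93.6) + 0 = -326.56.

Cov[B, D] = -326.56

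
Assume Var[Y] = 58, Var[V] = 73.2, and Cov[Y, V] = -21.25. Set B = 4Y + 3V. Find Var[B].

Var[B] = 1076.8

Var[B] = a²·Var[Y] + b²·Var[V] + 2ab·Cov[Y, V] with a = 4, b = 3.
= 4²·58 + 3²·73.2 + 2·4·3·(-21.25)
= 928 + 658.8 + (-510) = 1076.8.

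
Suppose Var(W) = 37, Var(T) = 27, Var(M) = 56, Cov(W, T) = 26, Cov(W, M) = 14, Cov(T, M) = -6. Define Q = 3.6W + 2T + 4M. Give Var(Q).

Var(Q) = a²·Var(W) + b²·Var(T) + c²·Var(M) + 2ab·Cov(W, T) + 2ac·Cov(W, M) + 2bc·Cov(T, M), with a = 3.6, b = 2, c = 4.
= 479.52 + 108 + 896 + 374.4 + 403.2 + (-96)
= 2165.12.

Var(Q) = 2165.12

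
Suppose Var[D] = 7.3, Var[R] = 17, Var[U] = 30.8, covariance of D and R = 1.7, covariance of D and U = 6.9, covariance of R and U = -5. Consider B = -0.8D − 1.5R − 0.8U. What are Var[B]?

Var[B] = a²·Var[D] + b²·Var[R] + c²·Var[U] + 2ab·covariance of D and R + 2ac·covariance of D and U + 2bc·covariance of R and U, with a = -0.8, b = -1.5, c = -0.8.
= 4.672 + 38.25 + 19.712 + 4.08 + 8.832 + (-12)
= 63.546.

Var[B] = 63.546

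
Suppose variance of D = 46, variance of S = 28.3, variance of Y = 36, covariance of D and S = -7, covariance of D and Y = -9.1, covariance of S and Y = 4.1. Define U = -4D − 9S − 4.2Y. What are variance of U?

variance of U = 3163.54

variance of U = a²·variance of D + b²·variance of S + c²·variance of Y + 2ab·covariance of D and S + 2ac·covariance of D and Y + 2bc·covariance of S and Y, with a = -4, b = -9, c = -4.2.
= 736 + 2292.3 + 635.04 + (-504) + (-305.76) + 309.96
= 3163.54.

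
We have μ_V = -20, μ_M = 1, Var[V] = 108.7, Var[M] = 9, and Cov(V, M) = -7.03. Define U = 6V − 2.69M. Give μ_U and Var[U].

μ_U = 6·μ_V + (-2.69)·μ_M = 6·(-20) + (-2.69)·1 = -122.69.
Var[U] = a²·Var[V] + b²·Var[M] + 2ab·Cov(V, M) with a = 6, b = -2.69.
= 6²·108.7 + (-2.69)²·9 + 2·6·(-2.69)·(-7.03)
= 3913.2 + 65.1249 + 226.9284 = 4205.2533.

μ_U = -122.69, Var[U] = 4205.2533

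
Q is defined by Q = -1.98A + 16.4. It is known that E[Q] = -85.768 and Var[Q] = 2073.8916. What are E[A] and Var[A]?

E[A] = 51.6, Var[A] = 529

From Q = -1.98A + 16.4: E[Q] = a·E[A] + b, so E[A] = (E[Q] − b)/a = (-85.768 − 16.4)/(-1.98) = 51.6.
Var[Q] = a²·Var[A], so Var[A] = 2073.8916/(-1.98)² = 529.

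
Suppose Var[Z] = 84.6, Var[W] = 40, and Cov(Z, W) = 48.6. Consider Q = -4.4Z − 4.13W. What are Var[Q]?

Var[Q] = 4086.4504

Var[Q] = a²·Var[Z] + b²·Var[W] + 2ab·Cov(Z, W) with a = -4.4, b = -4.13.
= (-4.4)²·84.6 + (-4.13)²·40 + 2·(-4.4)·(-4.13)·48.6
= 1637.856 + 682.276 + 1766.3184 = 4086.4504.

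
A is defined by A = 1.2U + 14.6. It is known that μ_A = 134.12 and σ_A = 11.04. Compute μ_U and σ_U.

From A = 1.2U + 14.6: μ_A = a·μ_U + b, so μ_U = (μ_A − b)/a = (134.12 − 14.6)/1.2 = 99.6.
σ_A = |a|·σ_U, so σ_U = 11.04/|1.2| = 9.2.

μ_U = 99.6, σ_U = 9.2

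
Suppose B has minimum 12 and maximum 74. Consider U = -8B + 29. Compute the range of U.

Range of B = 74 − 12 = 62.
Range(U) = |a|·Range(B) = |-8|·62 = 496.

Range(U) = 496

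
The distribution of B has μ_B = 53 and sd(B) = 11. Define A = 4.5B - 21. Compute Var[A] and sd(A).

A = 4.5B - 21 is linear with a = 4.5, b = -21.
Var[B] = 11² = 121.
Var[A] = a²·Var[B] = 4.5²·121 = 2450.25 (the additive constant -21 does not affect variance).
sd(A) = |a|·sd(B) = |4.5|·11 = 49.5.

Var[A] = 2450.25, sd(A) = 49.5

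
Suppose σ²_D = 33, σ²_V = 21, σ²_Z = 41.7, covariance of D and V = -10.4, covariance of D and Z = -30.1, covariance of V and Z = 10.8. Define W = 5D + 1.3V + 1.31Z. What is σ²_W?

σ²_W = 439.32617

σ²_W = a²·σ²_D + b²·σ²_V + c²·σ²_Z + 2ab·covariance of D and V + 2ac·covariance of D and Z + 2bc·covariance of V and Z, with a = 5, b = 1.3, c = 1.31.
= 825 + 35.49 + 71.56137 + (-135.2) + (-394.31) + 36.7848
= 439.32617.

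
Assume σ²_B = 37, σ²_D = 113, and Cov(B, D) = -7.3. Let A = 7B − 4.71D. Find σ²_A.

σ²_A = a²·σ²_B + b²·σ²_D + 2ab·Cov(B, D) with a = 7, b = -4.71.
= 7²·37 + (-4.71)²·113 + 2·7·(-4.71)·(-7.3)
= 1813 + 2506.8033 + 481.362 = 4801.1653.

σ²_A = 4801.1653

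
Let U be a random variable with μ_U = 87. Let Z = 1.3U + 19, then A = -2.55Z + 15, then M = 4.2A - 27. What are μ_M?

μ_M = -1378.791

μ_Z = 1.3·87 + 19 = 132.1.
μ_A = (-2.55)·132.1 + 15 = -321.855.
μ_M = 4.2·(-321.855) + (-27) = -1378.791.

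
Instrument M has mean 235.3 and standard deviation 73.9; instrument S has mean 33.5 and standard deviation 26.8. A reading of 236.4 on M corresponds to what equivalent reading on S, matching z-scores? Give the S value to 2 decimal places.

S = 33.90

z = (236.4 − 235.3)/73.9 ≈ 0.0149.
S = 33.5 + z·26.8 = 33.5 + (236.4 − 235.3)·26.8/73.9 ≈ 33.90.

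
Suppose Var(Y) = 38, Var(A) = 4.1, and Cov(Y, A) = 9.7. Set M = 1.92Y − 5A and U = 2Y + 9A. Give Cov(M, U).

Cov(M, U) = 32.036

By bilinearity, Cov(M, U) = ac·Var(Y) + bd·Var(A) + (ad+bc)·Cov(Y, A), with a=1.92, b=-5, c=2, d=9.
ac·Var(Y) = 1.92·2·38 = 145.92
bd·Var(A) = (-5)·9·4.1 = -184.5
(ad+bc)·Cov(Y, A) = (7.28)·9.7 = 70.616
Cov(M, U) = 145.92 + (-184.5) + 70.616 = 32.036.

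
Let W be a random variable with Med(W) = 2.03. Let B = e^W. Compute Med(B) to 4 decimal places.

Med(B) = 7.6141

e^W is monotone on this domain, so Med(B) = exp(2.03) ≈ 7.6141.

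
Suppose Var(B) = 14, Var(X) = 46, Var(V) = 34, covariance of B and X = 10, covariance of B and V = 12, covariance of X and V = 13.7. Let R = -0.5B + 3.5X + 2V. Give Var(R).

Var(R) = a²·Var(B) + b²·Var(X) + c²·Var(V) + 2ab·covariance of B and X + 2ac·covariance of B and V + 2bc·covariance of X and V, with a = -0.5, b = 3.5, c = 2.
= 3.5 + 563.5 + 136 + (-35) + (-24) + 191.8
= 835.8.

Var(R) = 835.8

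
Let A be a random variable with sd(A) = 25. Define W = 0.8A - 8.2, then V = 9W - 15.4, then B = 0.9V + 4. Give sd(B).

sd(B) = 162

sd(W) = |0.8|·25 = 20.
sd(V) = |9|·20 = 180.
sd(B) = |0.9|·180 = 162.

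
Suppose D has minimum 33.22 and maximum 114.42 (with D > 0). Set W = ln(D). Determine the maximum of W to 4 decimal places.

ln(D) is increasing on this domain, so max(W) comes from max(D) = 114.42: max(W) = ln(114.42) ≈ 4.7399.

max(W) = 4.7399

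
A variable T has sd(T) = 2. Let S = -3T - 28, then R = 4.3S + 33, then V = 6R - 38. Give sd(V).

sd(V) = 154.8

sd(S) = |-3|·2 = 6.
sd(R) = |4.3|·6 = 25.8.
sd(V) = |6|·25.8 = 154.8.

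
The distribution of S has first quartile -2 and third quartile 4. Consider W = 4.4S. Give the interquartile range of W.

IQR(W) = 26.4

IQR of S = Q3 − Q1 = 4 − (-2) = 6.
Under W = aS + b, IQR(W) = |a|·IQR(S) = |4.4|·6 = 26.4 (shifts cancel; spread scales by |a|).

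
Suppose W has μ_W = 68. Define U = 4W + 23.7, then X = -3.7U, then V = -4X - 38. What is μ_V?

μ_V = 4338.36

μ_U = 4·68 + 23.7 = 295.7.
μ_X = (-3.7)·295.7 = -1094.09.
μ_V = (-4)·(-1094.09) + (-38) = 4338.36.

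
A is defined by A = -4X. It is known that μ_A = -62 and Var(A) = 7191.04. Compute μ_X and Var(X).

μ_X = 15.5, Var(X) = 449.44

From A = -4X: μ_A = a·μ_X + b, so μ_X = (μ_A − b)/a = (-62 − 0)/(-4) = 15.5.
Var(A) = a²·Var(X), so Var(X) = 7191.04/(-4)² = 449.44.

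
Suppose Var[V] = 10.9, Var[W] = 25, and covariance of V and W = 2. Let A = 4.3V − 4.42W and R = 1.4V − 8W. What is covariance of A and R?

By bilinearity, covariance of A and R = ac·Var[V] + bd·Var[W] + (ad+bc)·covariance of V and W, with a=4.3, b=-4.42, c=1.4, d=-8.
ac·Var[V] = 4.3·1.4·10.9 = 65.618
bd·Var[W] = (-4.42)·(-8)·25 = 884
(ad+bc)·covariance of V and W = (-40.588)·2 = -81.176
covariance of A and R = 65.618 + 884 + (-81.176) = 868.442.

covariance of A and R = 868.442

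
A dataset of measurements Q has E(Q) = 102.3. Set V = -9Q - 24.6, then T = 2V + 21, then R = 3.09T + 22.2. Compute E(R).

E(V) = (-9)·102.3 + (-24.6) = -945.3.
E(T) = 2·(-945.3) + 21 = -1869.6.
E(R) = 3.09·(-1869.6) + 22.2 = -5754.864.

E(R) = -5754.864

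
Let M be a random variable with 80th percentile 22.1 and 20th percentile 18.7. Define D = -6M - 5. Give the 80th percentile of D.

Since a = -6 < 0 the transformation is decreasing, reversing order: the 80th percentile of D corresponds to the 20th percentile of M.
So P_{80}(D) = a·P_{20}(M) + b = (-6)·18.7 + (-5) = -117.2.

80th percentile of D = -117.2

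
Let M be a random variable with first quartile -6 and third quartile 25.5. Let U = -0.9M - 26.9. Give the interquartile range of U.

IQR(U) = 28.35

IQR of M = Q3 − Q1 = 25.5 − (-6) = 31.5.
Under U = aM + b, IQR(U) = |a|·IQR(M) = |-0.9|·31.5 = 28.35 (shifts cancel; spread scales by |a|).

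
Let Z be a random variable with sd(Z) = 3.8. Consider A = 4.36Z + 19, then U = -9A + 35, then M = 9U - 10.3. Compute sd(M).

sd(M) = 1342.008

sd(A) = |4.36|·3.8 = 16.568.
sd(U) = |-9|·16.568 = 149.112.
sd(M) = |9|·149.112 = 1342.008.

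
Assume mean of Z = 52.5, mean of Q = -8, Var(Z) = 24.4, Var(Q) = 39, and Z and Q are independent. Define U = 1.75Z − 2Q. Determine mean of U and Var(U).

mean of U = 107.875, Var(U) = 230.725

mean of U = 1.75·mean of Z + (-2)·mean of Q = 1.75·52.5 + (-2)·(-8) = 107.875.
Var(U) = a²·Var(Z) + b²·Var(Q) + 2ab·Cov[Z, Q] with a = 1.75, b = -2.
Independence gives Cov[Z, Q] = 0.
= 1.75²·24.4 + (-2)²·39 + 2·1.75·(-2)·0
= 74.725 + 156 + 0 = 230.725.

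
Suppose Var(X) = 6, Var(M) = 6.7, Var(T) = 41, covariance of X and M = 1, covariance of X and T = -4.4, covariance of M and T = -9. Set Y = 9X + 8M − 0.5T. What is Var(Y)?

Var(Y) = 1180.65

Var(Y) = a²·Var(X) + b²·Var(M) + c²·Var(T) + 2ab·covariance of X and M + 2ac·covariance of X and T + 2bc·covariance of M and T, with a = 9, b = 8, c = -0.5.
= 486 + 428.8 + 10.25 + 144 + 39.6 + 72
= 1180.65.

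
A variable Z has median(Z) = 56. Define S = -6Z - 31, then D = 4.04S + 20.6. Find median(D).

median(S) = (-6)·56 + (-31) = -367.
median(D) = 4.04·(-367) + 20.6 = -1462.08.

median(D) = -1462.08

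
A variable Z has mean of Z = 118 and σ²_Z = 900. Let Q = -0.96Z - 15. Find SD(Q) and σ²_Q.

Q = -0.96Z - 15 is linear with a = -0.96, b = -15.
SD(Z) = √900 = 30.
SD(Q) = |a|·SD(Z) = |-0.96|·30 = 28.8.
σ²_Q = a²·σ²_Z = (-0.96)²·900 = 829.44 (the additive constant -15 does not affect variance).

SD(Q) = 28.8, σ²_Q = 829.44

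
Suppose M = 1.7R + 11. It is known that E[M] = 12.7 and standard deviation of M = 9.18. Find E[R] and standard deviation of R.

From M = 1.7R + 11: E[M] = a·E[R] + b, so E[R] = (E[M] − b)/a = (12.7 − 11)/1.7 = 1.
standard deviation of M = |a|·standard deviation of R, so standard deviation of R = 9.18/|1.7| = 5.4.

E[R] = 1, standard deviation of R = 5.4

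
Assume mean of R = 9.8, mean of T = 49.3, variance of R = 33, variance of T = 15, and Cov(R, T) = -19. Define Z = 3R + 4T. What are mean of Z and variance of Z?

mean of Z = 226.6, variance of Z = 81

mean of Z = 3·mean of R + 4·mean of T = 3·9.8 + 4·49.3 = 226.6.
variance of Z = a²·variance of R + b²·variance of T + 2ab·Cov(R, T) with a = 3, b = 4.
= 3²·33 + 4²·15 + 2·3·4·(-19)
= 297 + 240 + (-456) = 81.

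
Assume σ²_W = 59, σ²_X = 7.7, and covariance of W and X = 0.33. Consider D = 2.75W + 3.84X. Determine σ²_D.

σ²_D = 566.69822

σ²_D = a²·σ²_W + b²·σ²_X + 2ab·covariance of W and X with a = 2.75, b = 3.84.
= 2.75²·59 + 3.84²·7.7 + 2·2.75·3.84·0.33
= 446.1875 + 113.54112 + 6.9696 = 566.69822.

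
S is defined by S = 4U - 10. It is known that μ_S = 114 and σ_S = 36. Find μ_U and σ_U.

μ_U = 31, σ_U = 9

From S = 4U - 10: μ_S = a·μ_U + b, so μ_U = (μ_S − b)/a = (114 − (-10))/4 = 31.
σ_S = |a|·σ_U, so σ_U = 36/|4| = 9.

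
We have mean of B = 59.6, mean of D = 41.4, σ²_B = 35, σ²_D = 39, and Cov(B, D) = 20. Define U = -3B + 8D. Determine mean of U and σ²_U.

mean of U = (-3)·mean of B + 8·mean of D = (-3)·59.6 + 8·41.4 = 152.4.
σ²_U = a²·σ²_B + b²·σ²_D + 2ab·Cov(B, D) with a = -3, b = 8.
= (-3)²·35 + 8²·39 + 2·(-3)·8·20
= 315 + 2496 + (-960) = 1851.

mean of U = 152.4, σ²_U = 1851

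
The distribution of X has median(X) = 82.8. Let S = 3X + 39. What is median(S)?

median(S) = 287.4

A linear map preserves order up to sign, so median(S) = a·median(X) + b = 3·82.8 + 39 = 287.4.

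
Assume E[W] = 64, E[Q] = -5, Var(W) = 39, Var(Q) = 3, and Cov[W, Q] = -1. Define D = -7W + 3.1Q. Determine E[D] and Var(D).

E[D] = (-7)·E[W] + 3.1·E[Q] = (-7)·64 + 3.1·(-5) = -463.5.
Var(D) = a²·Var(W) + b²·Var(Q) + 2ab·Cov[W, Q] with a = -7, b = 3.1.
= (-7)²·39 + 3.1²·3 + 2·(-7)·3.1·(-1)
= 1911 + 28.83 + 43.4 = 1983.23.

E[D] = -463.5, Var(D) = 1983.23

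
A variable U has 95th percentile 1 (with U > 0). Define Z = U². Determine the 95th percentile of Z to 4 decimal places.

95th percentile of Z = 1

U² is increasing, so P_{95}(Z) = g(P_{95}(U)) = 1.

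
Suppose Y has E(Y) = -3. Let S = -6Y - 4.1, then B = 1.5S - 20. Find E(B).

E(S) = (-6)·(-3) + (-4.1) = 13.9.
E(B) = 1.5·13.9 + (-20) = 0.85.

E(B) = 0.85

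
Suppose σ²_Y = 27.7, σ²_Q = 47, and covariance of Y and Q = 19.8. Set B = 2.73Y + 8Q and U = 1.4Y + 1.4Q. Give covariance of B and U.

By bilinearity, covariance of B and U = ac·σ²_Y + bd·σ²_Q + (ad+bc)·covariance of Y and Q, with a=2.73, b=8, c=1.4, d=1.4.
ac·σ²_Y = 2.73·1.4·27.7 = 105.8694
bd·σ²_Q = 8·1.4·47 = 526.4
(ad+bc)·covariance of Y and Q = (15.022)·19.8 = 297.4356
covariance of B and U = 105.8694 + 526.4 + 297.4356 = 929.705.

covariance of B and U = 929.705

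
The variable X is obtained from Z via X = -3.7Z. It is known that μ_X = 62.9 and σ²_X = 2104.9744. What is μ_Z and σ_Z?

From X = -3.7Z: μ_X = a·μ_Z + b, so μ_Z = (μ_X − b)/a = (62.9 − 0)/(-3.7) = -17.
σ_X = √2104.9744 = 45.88.
σ_X = |a|·σ_Z, so σ_Z = 45.88/|-3.7| = 12.4.

μ_Z = -17, σ_Z = 12.4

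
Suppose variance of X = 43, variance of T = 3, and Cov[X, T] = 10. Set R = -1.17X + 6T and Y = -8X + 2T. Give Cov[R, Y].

Cov[R, Y] = -64.92

By bilinearity, Cov[R, Y] = ac·variance of X + bd·variance of T + (ad+bc)·Cov[X, T], with a=-1.17, b=6, c=-8, d=2.
ac·variance of X = (-1.17)·(-8)·43 = 402.48
bd·variance of T = 6·2·3 = 36
(ad+bc)·Cov[X, T] = (-50.34)·10 = -503.4
Cov[R, Y] = 402.48 + 36 + (-503.4) = -64.92.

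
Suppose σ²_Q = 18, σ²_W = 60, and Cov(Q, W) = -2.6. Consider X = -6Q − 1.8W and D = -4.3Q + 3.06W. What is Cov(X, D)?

By bilinearity, Cov(X, D) = ac·σ²_Q + bd·σ²_W + (ad+bc)·Cov(Q, W), with a=-6, b=-1.8, c=-4.3, d=3.06.
ac·σ²_Q = (-6)·(-4.3)·18 = 464.4
bd·σ²_W = (-1.8)·3.06·60 = -330.48
(ad+bc)·Cov(Q, W) = (-10.62)·(-2.6) = 27.612
Cov(X, D) = 464.4 + (-330.48) + 27.612 = 161.532.

Cov(X, D) = 161.532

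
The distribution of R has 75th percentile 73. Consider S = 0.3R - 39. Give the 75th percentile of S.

75th percentile of S = -17.1

Since a = 0.3 > 0 the transformation is increasing, so the 75th percentile of S = a·(P_{75} of R) + b = 0.3·73 + (-39) = -17.1.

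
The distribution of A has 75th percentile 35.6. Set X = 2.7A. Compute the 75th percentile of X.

75th percentile of X = 96.12

Since a = 2.7 > 0 the transformation is increasing, so the 75th percentile of X = a·(P_{75} of A) + b = 2.7·35.6 = 96.12.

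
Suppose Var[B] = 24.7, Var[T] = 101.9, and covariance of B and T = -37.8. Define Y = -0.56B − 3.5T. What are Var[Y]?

Var[Y] = 1107.84492

Var[Y] = a²·Var[B] + b²·Var[T] + 2ab·covariance of B and T with a = -0.56, b = -3.5.
= (-0.56)²·24.7 + (-3.5)²·101.9 + 2·(-0.56)·(-3.5)·(-37.8)
= 7.74592 + 1248.275 + (-148.176) = 1107.84492.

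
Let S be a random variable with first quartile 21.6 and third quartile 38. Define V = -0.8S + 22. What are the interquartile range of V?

IQR of S = Q3 − Q1 = 38 − 21.6 = 16.4.
Under V = aS + b, IQR(V) = |a|·IQR(S) = |-0.8|·16.4 = 13.12 (shifts cancel; spread scales by |a|).

IQR(V) = 13.12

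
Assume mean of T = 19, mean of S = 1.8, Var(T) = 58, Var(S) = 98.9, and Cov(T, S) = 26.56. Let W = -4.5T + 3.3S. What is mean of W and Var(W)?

mean of W = (-4.5)·mean of T + 3.3·mean of S = (-4.5)·19 + 3.3·1.8 = -79.56.
Var(W) = a²·Var(T) + b²·Var(S) + 2ab·Cov(T, S) with a = -4.5, b = 3.3.
= (-4.5)²·58 + 3.3²·98.9 + 2·(-4.5)·3.3·26.56
= 1174.5 + 1077.021 + (-788.832) = 1462.689.

mean of W = -79.56, Var(W) = 1462.689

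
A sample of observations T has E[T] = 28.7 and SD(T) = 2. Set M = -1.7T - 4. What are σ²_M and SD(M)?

M = -1.7T - 4 is linear with a = -1.7, b = -4.
σ²_T = 2² = 4.
σ²_M = a²·σ²_T = (-1.7)²·4 = 11.56 (the additive constant -4 does not affect variance).
SD(M) = |a|·SD(T) = |-1.7|·2 = 3.4.

σ²_M = 11.56, SD(M) = 3.4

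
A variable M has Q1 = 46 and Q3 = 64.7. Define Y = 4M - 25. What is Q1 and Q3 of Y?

a = 4 > 0: Q1(Y) = a·Q1(M)+b = 159, Q3(Y) = a·Q3(M)+b = 233.8.

Q1(Y) = 159, Q3(Y) = 233.8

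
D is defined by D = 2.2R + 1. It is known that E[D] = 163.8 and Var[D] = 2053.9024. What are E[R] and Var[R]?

From D = 2.2R + 1: E[D] = a·E[R] + b, so E[R] = (E[D] − b)/a = (163.8 − 1)/2.2 = 74.
Var[D] = a²·Var[R], so Var[R] = 2053.9024/2.2² = 424.36.

E[R] = 74, Var[R] = 424.36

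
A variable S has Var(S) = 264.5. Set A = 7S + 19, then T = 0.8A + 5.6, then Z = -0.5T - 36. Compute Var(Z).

Var(A) = 7²·264.5 = 12960.5.
Var(T) = 0.8²·12960.5 = 8294.72.
Var(Z) = (-0.5)²·8294.72 = 2073.68.

Var(Z) = 2073.68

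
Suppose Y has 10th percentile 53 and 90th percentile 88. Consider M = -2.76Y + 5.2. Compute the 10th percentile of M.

10th percentile of M = -237.68

Since a = -2.76 < 0 the transformation is decreasing, reversing order: the 10th percentile of M corresponds to the 90th percentile of Y.
So P_{10}(M) = a·P_{90}(Y) + b = (-2.76)·88 + 5.2 = -237.68.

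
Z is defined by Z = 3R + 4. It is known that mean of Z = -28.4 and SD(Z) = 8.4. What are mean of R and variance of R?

mean of R = -10.8, variance of R = 7.84

From Z = 3R + 4: mean of Z = a·mean of R + b, so mean of R = (mean of Z − b)/a = (-28.4 − 4)/3 = -10.8.
variance of Z = 8.4² = 70.56.
variance of Z = a²·variance of R, so variance of R = 70.56/3² = 7.84.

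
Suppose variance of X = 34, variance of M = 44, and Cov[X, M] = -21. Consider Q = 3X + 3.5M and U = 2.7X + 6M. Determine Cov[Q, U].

By bilinearity, Cov[Q, U] = ac·variance of X + bd·variance of M + (ad+bc)·Cov[X, M], with a=3, b=3.5, c=2.7, d=6.
ac·variance of X = 3·2.7·34 = 275.4
bd·variance of M = 3.5·6·44 = 924
(ad+bc)·Cov[X, M] = (27.45)·(-21) = -576.45
Cov[Q, U] = 275.4 + 924 + (-576.45) = 622.95.

Cov[Q, U] = 622.95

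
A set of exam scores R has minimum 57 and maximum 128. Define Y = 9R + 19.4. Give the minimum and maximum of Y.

min(Y) = 532.4, max(Y) = 1171.4

a = 9 > 0, so min(Y) = a·min(R)+b = 9·57 + 19.4 = 532.4 and max(Y) = 9·128 + 19.4 = 1171.4.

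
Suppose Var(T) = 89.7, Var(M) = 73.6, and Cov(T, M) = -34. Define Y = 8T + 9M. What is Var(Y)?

Var(Y) = 6806.4

Var(Y) = a²·Var(T) + b²·Var(M) + 2ab·Cov(T, M) with a = 8, b = 9.
= 8²·89.7 + 9²·73.6 + 2·8·9·(-34)
= 5740.8 + 5961.6 + (-4896) = 6806.4.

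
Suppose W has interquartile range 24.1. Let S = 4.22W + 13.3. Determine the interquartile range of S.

Under S = aW + b, IQR(S) = |a|·IQR(W) = |4.22|·24.1 = 101.702 (shifts cancel; spread scales by |a|).

IQR(S) = 101.702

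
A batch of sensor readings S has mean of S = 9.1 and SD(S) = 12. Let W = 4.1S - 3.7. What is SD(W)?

SD(W) = 49.2

W = 4.1S - 3.7 is linear with a = 4.1, b = -3.7.
SD(W) = |a|·SD(S) = |4.1|·12 = 49.2.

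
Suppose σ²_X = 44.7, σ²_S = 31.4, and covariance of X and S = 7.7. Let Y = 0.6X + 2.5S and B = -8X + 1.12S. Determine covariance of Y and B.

covariance of Y and B = -275.4656

By bilinearity, covariance of Y and B = ac·σ²_X + bd·σ²_S + (ad+bc)·covariance of X and S, with a=0.6, b=2.5, c=-8, d=1.12.
ac·σ²_X = 0.6·(-8)·44.7 = -214.56
bd·σ²_S = 2.5·1.12·31.4 = 87.92
(ad+bc)·covariance of X and S = (-19.328)·7.7 = -148.8256
covariance of Y and B = -214.56 + 87.92 + (-148.8256) = -275.4656.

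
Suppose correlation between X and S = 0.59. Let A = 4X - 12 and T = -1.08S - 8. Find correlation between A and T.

Linear rescalings preserve |correlation|; the slopes 4 and -1.08 have opposite signs, so the correlation flips sign: correlation between A and T = −correlation between X and S = -0.59.

correlation between A and T = -0.59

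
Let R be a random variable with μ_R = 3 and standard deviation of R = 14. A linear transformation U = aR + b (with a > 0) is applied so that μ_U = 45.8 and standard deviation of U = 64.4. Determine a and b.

standard deviation of U = a·standard deviation of R (a > 0), so a = 64.4/14 = 4.6.
μ_U = a·μ_R + b, so b = 45.8 − 4.6·3 = 32.

a = 4.6, b = 32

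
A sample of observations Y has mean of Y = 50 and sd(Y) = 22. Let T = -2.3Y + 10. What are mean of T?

mean of T = -105

T = -2.3Y + 10 is linear with a = -2.3, b = 10.
mean of T = a·mean of Y + b = (-2.3)·50 + 10 = -105.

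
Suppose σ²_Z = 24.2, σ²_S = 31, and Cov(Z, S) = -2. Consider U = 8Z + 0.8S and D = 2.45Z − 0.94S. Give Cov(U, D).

By bilinearity, Cov(U, D) = ac·σ²_Z + bd·σ²_S + (ad+bc)·Cov(Z, S), with a=8, b=0.8, c=2.45, d=-0.94.
ac·σ²_Z = 8·2.45·24.2 = 474.32
bd·σ²_S = 0.8·(-0.94)·31 = -23.312
(ad+bc)·Cov(Z, S) = (-5.56)·(-2) = 11.12
Cov(U, D) = 474.32 + (-23.312) + 11.12 = 462.128.

Cov(U, D) = 462.128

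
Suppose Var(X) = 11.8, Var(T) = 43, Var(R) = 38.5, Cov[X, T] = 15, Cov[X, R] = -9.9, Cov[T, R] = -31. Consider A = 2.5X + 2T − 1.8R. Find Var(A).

Var(A) = 832.79

Var(A) = a²·Var(X) + b²·Var(T) + c²·Var(R) + 2ab·Cov[X, T] + 2ac·Cov[X, R] + 2bc·Cov[T, R], with a = 2.5, b = 2, c = -1.8.
= 73.75 + 172 + 124.74 + 150 + 89.1 + 223.2
= 832.79.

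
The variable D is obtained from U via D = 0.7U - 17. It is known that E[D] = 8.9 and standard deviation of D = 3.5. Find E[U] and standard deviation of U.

E[U] = 37, standard deviation of U = 5

From D = 0.7U - 17: E[D] = a·E[U] + b, so E[U] = (E[D] − b)/a = (8.9 − (-17))/0.7 = 37.
standard deviation of D = |a|·standard deviation of U, so standard deviation of U = 3.5/|0.7| = 5.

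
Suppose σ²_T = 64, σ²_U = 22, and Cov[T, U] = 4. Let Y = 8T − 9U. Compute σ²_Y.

σ²_Y = 5302

σ²_Y = a²·σ²_T + b²·σ²_U + 2ab·Cov[T, U] with a = 8, b = -9.
= 8²·64 + (-9)²·22 + 2·8·(-9)·4
= 4096 + 1782 + (-576) = 5302.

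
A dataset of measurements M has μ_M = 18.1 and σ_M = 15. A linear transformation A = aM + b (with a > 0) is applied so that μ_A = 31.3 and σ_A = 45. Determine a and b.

σ_A = a·σ_M (a > 0), so a = 45/15 = 3.
μ_A = a·μ_M + b, so b = 31.3 − 3·18.1 = -23.

a = 3, b = -23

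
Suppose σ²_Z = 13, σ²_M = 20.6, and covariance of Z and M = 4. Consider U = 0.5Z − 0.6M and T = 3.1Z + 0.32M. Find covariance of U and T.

By bilinearity, covariance of U and T = ac·σ²_Z + bd·σ²_M + (ad+bc)·covariance of Z and M, with a=0.5, b=-0.6, c=3.1, d=0.32.
ac·σ²_Z = 0.5·3.1·13 = 20.15
bd·σ²_M = (-0.6)·0.32·20.6 = -3.9552
(ad+bc)·covariance of Z and M = (-1.7)·4 = -6.8
covariance of U and T = 20.15 + (-3.9552) + (-6.8) = 9.3948.

covariance of U and T = 9.3948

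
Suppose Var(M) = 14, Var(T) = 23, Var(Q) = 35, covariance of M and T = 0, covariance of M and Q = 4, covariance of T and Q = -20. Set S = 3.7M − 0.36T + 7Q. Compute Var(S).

Var(S) = a²·Var(M) + b²·Var(T) + c²·Var(Q) + 2ab·covariance of M and T + 2ac·covariance of M and Q + 2bc·covariance of T and Q, with a = 3.7, b = -0.36, c = 7.
= 191.66 + 2.9808 + 1715 + 0 + 207.2 + 100.8
= 2217.6408.

Var(S) = 2217.6408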